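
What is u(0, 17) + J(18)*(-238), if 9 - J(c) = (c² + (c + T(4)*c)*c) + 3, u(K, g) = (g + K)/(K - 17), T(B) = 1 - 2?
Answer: 75683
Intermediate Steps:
T(B) = -1
u(K, g) = (K + g)/(-17 + K)
J(c) = 6 - c² (J(c) = 9 - ((c² + (c - c)*c) + 3) = 9 - ((c² + 0*c) + 3) = 9 - ((c² + 0) + 3) = 9 - (c² + 3) = 9 - (3 + c²) = 9 + (-3 - c²) = 6 - c²)
u(0, 17) + J(18)*(-238) = (0 + 17)/(-17 + 0) + (6 - 1*18²)*(-238) = 17/(-17) + (6 - 1*324)*(-238) = -1/17*17 + (6 - 324)*(-238) = -1 - 318*(-238) = -1 + 75684 = 75683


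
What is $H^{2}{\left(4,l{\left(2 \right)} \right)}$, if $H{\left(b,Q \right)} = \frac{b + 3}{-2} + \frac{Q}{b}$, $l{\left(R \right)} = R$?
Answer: $9$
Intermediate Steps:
$H{\left(b,Q \right)} = - \frac{3}{2} - \frac{b}{2} + \frac{Q}{b}$ ($H{\left(b,Q \right)} = \left(3 + b\right) \left(- \frac{1}{2}\right) + \frac{Q}{b} = \left(- \frac{3}{2} - \frac{b}{2}\right) + \frac{Q}{b} = - \frac{3}{2} - \frac{b}{2} + \frac{Q}{b}$)
$H^{2}{\left(4,l{\left(2 \right)} \right)} = \left(\frac{2 - 2 \left(3 + 4\right)}{4}\right)^{2} = \left(\frac{2 - 2 \cdot 7}{4}\right)^{2} = \left(\frac{2 - 14}{4}\right)^{2} = \left(\frac{1}{4} \left(-12\right)\right)^{2} = \left(-3\right)^{2} = 9$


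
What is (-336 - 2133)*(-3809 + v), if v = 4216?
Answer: -1004883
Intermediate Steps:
(-336 - 2133)*(-3809 + v) = (-336 - 2133)*(-3809 + 4216) = -2469*407 = -1004883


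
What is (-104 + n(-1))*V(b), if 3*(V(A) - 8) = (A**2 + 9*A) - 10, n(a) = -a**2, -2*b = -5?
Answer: -5985/4 ≈ -1496.3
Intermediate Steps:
b = 5/2 (b = -1/2*(-5) = 5/2 ≈ 2.5000)
V(A) = 14/3 + 3*A + A**2/3 (V(A) = 8 + ((A**2 + 9*A) - 10)/3 = 8 + (-10 + A**2 + 9*A)/3 = 8 + (-10/3 + 3*A + A**2/3) = 14/3 + 3*A + A**2/3)
(-104 + n(-1))*V(b) = (-104 - 1*(-1)**2)*(14/3 + 3*(5/2) + (5/2)**2/3) = (-104 - 1*1)*(14/3 + 15/2 + (1/3)*(25/4)) = (-104 - 1)*(14/3 + 15/2 + 25/12) = -105*57/4 = -5985/4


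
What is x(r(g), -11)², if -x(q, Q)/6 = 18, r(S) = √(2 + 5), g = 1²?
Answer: 11664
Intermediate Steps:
g = 1
r(S) = √7
x(q, Q) = -108 (x(q, Q) = -6*18 = -108)
x(r(g), -11)² = (-108)² = 11664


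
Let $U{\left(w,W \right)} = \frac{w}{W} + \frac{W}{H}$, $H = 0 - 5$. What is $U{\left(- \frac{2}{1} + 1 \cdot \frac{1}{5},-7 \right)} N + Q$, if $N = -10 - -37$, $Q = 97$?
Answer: $\frac{4961}{35} \approx 141.74$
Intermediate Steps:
$H = -5$ ($H = 0 - 5 = -5$)
$N = 27$ ($N = -10 + 37 = 27$)
$U{\left(w,W \right)} = - \frac{W}{5} + \frac{w}{W}$ ($U{\left(w,W \right)} = \frac{w}{W} + \frac{W}{-5} = \frac{w}{W} + W \left(- \frac{1}{5}\right) = \frac{w}{W} - \frac{W}{5} = - \frac{W}{5} + \frac{w}{W}$)
$U{\left(- \frac{2}{1} + 1 \cdot \frac{1}{5},-7 \right)} N + Q = \left(\left(- \frac{1}{5}\right) \left(-7\right) + \frac{- \frac{2}{1} + 1 \cdot \frac{1}{5}}{-7}\right) 27 + 97 = \left(\frac{7}{5} + \left(\left(-2\right) 1 + 1 \cdot \frac{1}{5}\right) \left(- \frac{1}{7}\right)\right) 27 + 97 = \left(\frac{7}{5} + \left(-2 + \frac{1}{5}\right) \left(- \frac{1}{7}\right)\right) 27 + 97 = \left(\frac{7}{5} - - \frac{9}{35}\right) 27 + 97 = \left(\frac{7}{5} + \frac{9}{35}\right) 27 + 97 = \frac{58}{35} \cdot 27 + 97 = \frac{1566}{35} + 97 = \frac{4961}{35}$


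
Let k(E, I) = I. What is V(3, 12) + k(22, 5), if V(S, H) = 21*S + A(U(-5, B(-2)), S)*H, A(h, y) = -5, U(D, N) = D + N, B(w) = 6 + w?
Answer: 8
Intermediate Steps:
V(S, H) = -5*H + 21*S (V(S, H) = 21*S - 5*H = -5*H + 21*S)
V(3, 12) + k(22, 5) = (-5*12 + 21*3) + 5 = (-60 + 63) + 5 = 3 + 5 = 8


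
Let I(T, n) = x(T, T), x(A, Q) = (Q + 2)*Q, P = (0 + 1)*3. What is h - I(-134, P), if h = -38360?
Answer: -56048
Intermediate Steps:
P = 3 (P = 1*3 = 3)
x(A, Q) = Q*(2 + Q) (x(A, Q) = (2 + Q)*Q = Q*(2 + Q))
I(T, n) = T*(2 + T)
h - I(-134, P) = -38360 - (-134)*(2 - 134) = -38360 - (-134)*(-132) = -38360 - 1*17688 = -38360 - 17688 = -56048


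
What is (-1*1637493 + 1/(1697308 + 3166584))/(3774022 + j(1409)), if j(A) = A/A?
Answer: -7964589102755/18356440277516 ≈ -0.43389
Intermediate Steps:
j(A) = 1
(-1*1637493 + 1/(1697308 + 3166584))/(3774022 + j(1409)) = (-1*1637493 + 1/(1697308 + 3166584))/(3774022 + 1) = (-1637493 + 1/4863892)/3774023 = (-1637493 + 1/4863892)*(1/3774023) = -7964589102755/4863892*1/3774023 = -7964589102755/18356440277516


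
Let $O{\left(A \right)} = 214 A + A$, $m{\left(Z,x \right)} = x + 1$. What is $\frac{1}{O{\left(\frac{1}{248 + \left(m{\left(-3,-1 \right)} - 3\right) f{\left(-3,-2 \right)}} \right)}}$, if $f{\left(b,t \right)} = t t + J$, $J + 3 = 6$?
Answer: $\frac{227}{215} \approx 1.0558$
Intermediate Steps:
$m{\left(Z,x \right)} = 1 + x$
$J = 3$ ($J = -3 + 6 = 3$)
$f{\left(b,t \right)} = 3 + t^{2}$ ($f{\left(b,t \right)} = t t + 3 = t^{2} + 3 = 3 + t^{2}$)
$O{\left(A \right)} = 215 A$
$\frac{1}{O{\left(\frac{1}{248 + \left(m{\left(-3,-1 \right)} - 3\right) f{\left(-3,-2 \right)}} \right)}} = \frac{1}{215 \frac{1}{248 + \left(\left(1 - 1\right) - 3\right) \left(3 + \left(-2\right)^{2}\right)}} = \frac{1}{215 \frac{1}{248 + \left(0 - 3\right) \left(3 + 4\right)}} = \frac{1}{215 \frac{1}{248 - 21}} = \frac{1}{215 \cdot \frac{1}{227}} = \frac{1}{\frac{215}{227}} = \frac{227}{215}$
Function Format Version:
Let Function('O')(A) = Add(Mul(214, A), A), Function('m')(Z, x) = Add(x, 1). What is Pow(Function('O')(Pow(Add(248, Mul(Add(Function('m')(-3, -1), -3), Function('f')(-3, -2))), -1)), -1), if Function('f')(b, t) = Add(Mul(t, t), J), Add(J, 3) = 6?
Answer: Rational(227, 215) ≈ 1.0558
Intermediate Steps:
Function('m')(Z, x) = Add(1, x)
J = 3 (J = Add(-3, 6) = 3)
Function('f')(b, t) = Add(3, Pow(t, 2)) (Function('f')(b, t) = Add(Mul(t, t), 3) = Add(Pow(t, 2), 3) = Add(3, Pow(t, 2)))
Function('O')(A) = Mul(215, A)
Pow(Function('O')(Pow(Add(248, Mul(Add(Function('m')(-3, -1), -3), Function('f')(-3, -2))), -1)), -1) = Pow(Mul(215, Pow(Add(248, Mul(Add(Add(1, -1), -3), Add(3, Pow(-2, 2)))), -1)), -1) = Pow(Mul(215, Pow(Add(248, Mul(Add(0, -3), Add(3, 4))), -1)), -1) = Pow(Mul(215, Pow(Add(248, Mul(-3, 7)), -1)), -1) = Pow(Mul(215, Pow(Add(248, -21), -1)), -1) = Pow(Mul(215, Pow(227, -1)), -1) = Pow(Mul(215, Rational(1, 227)), -1) = Pow(Rational(215, 227), -1) = Rational(227, 215)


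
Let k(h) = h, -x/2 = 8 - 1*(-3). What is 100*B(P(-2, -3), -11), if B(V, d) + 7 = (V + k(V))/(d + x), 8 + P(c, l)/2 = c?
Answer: -19100/33 ≈ -578.79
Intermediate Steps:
x = -22 (x = -2*(8 - 1*(-3)) = -2*(8 + 3) = -2*11 = -22)
P(c, l) = -16 + 2*c
B(V, d) = -7 + 2*V/(-22 + d) (B(V, d) = -7 + (V + V)/(d - 22) = -7 + (2*V)/(-22 + d) = -7 + 2*V/(-22 + d))
100*B(P(-2, -3), -11) = 100*((154 - 7*(-11) + 2*(-16 + 2*(-2)))/(-22 - 11)) = 100*((154 + 77 + 2*(-16 - 4))/(-33)) = 100*(-(154 + 77 + 2*(-20))/33) = 100*(-(154 + 77 - 40)/33) = 100*(-1/33*191) = 100*(-191/33) = -19100/33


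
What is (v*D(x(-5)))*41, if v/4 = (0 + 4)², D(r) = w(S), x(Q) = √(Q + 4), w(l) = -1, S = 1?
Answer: -2624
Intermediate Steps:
x(Q) = √(4 + Q)
D(r) = -1
v = 64 (v = 4*(0 + 4)² = 4*4² = 4*16 = 64)
(v*D(x(-5)))*41 = (64*(-1))*41 = -64*41 = -2624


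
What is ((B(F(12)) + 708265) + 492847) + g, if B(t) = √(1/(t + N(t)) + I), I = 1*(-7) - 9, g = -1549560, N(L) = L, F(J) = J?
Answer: -348448 + I*√2298/12 ≈ -3.4845e+5 + 3.9948*I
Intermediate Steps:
I = -16 (I = -7 - 9 = -16)
B(t) = √(-16 + 1/(2*t)) (B(t) = √(1/(t + t) - 16) = √(1/(2*t) - 16) = √(-16 + 1/(2*t)))
((B(F(12)) + 708265) + 492847) + g = ((√(-64 + 2/12)/2 + 708265) + 492847) - 1549560 = ((√(-64 + 2*(1/12))/2 + 708265) + 492847) - 1549560 = ((√(-64 + ⅙)/2 + 708265) + 492847) - 1549560 = ((√(-383/6)/2 + 708265) + 492847) - 1549560 = (((I*√2298/6)/2 + 708265) + 492847) - 1549560 = ((I*√2298/12 + 708265) + 492847) - 1549560 = ((708265 + I*√2298/12) + 492847) - 1549560 = (1201112 + I*√2298/12) - 1549560 = -348448 + I*√2298/12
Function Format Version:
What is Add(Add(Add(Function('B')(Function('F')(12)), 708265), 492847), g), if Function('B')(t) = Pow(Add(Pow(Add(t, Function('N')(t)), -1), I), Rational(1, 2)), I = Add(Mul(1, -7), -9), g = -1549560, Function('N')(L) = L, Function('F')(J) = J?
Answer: Add(-348448, Mul(Rational(1, 12), I, Pow(2298, Rational(1, 2)))) ≈ Add(-3.4845e+5, Mul(3.9948, I))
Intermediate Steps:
I = -16 (I = Add(-7, -9) = -16)
Function('B')(t) = Pow(Add(-16, Mul(Rational(1, 2), Pow(t, -1))), Rational(1, 2)) (Function('B')(t) = Pow(Add(Pow(Add(t, t), -1), -16), Rational(1, 2)) = Pow(Add(Pow(Mul(2, t), -1), -16), Rational(1, 2)) = Pow(Add(Mul(Rational(1, 2), Pow(t, -1)), -16), Rational(1, 2)) = Pow(Add(-16, Mul(Rational(1, 2), Pow(t, -1))), Rational(1, 2)))
Add(Add(Add(Function('B')(Function('F')(12)), 708265), 492847), g) = Add(Add(Add(Mul(Rational(1, 2), Pow(Add(-64, Mul(2, Pow(12, -1))), Rational(1, 2))), 708265), 492847), -1549560) = Add(Add(Add(Mul(Rational(1, 2), Pow(Add(-64, Mul(2, Rational(1, 12))), Rational(1, 2))), 708265), 492847), -1549560) = Add(Add(Add(Mul(Rational(1, 2), Pow(Add(-64, Rational(1, 6)), Rational(1, 2))), 708265), 492847), -1549560) = Add(Add(Add(Mul(Rational(1, 2), Pow(Rational(-383, 6), Rational(1, 2))), 708265), 492847), -1549560) = Add(Add(Add(Mul(Rational(1, 2), Mul(Rational(1, 6), I, Pow(2298, Rational(1, 2)))), 708265), 492847), -1549560) = Add(Add(Add(Mul(Rational(1, 12), I, Pow(2298, Rational(1, 2))), 708265), 492847), -1549560) = Add(Add(Add(708265, Mul(Rational(1, 12), I, Pow(2298, Rational(1, 2)))), 492847), -1549560) = Add(Add(1201112, Mul(Rational(1, 12), I, Pow(2298, Rational(1, 2)))), -1549560) = Add(-348448, Mul(Rational(1, 12), I, Pow(2298, Rational(1, 2))))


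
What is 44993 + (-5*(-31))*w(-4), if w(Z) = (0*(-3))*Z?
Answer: 44993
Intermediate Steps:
w(Z) = 0 (w(Z) = 0*Z = 0)
44993 + (-5*(-31))*w(-4) = 44993 - 5*(-31)*0 = 44993 + 155*0 = 44993 + 0 = 44993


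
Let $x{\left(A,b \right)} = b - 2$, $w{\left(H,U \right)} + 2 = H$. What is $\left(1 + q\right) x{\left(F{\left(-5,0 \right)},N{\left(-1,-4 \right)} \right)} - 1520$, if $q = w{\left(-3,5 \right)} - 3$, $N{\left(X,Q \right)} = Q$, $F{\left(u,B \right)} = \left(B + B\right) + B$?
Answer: $-1478$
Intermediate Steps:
$F{\left(u,B \right)} = 3 B$ ($F{\left(u,B \right)} = 2 B + B = 3 B$)
$w{\left(H,U \right)} = -2 + H$
$q = -8$ ($q = \left(-2 - 3\right) - 3 = -5 - 3 = -8$)
$x{\left(A,b \right)} = -2 + b$
$\left(1 + q\right) x{\left(F{\left(-5,0 \right)},N{\left(-1,-4 \right)} \right)} - 1520 = \left(1 - 8\right) \left(-2 - 4\right) - 1520 = \left(-7\right) \left(-6\right) - 1520 = 42 - 1520 = -1478$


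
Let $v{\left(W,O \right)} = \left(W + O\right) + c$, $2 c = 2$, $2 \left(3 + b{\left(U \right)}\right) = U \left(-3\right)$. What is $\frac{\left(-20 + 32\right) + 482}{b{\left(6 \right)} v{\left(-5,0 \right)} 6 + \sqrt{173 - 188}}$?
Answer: $\frac{47424}{27653} - \frac{494 i \sqrt{15}}{82959} \approx 1.715 - 0.023063 i$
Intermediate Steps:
$b{\left(U \right)} = -3 - \frac{3 U}{2}$ ($b{\left(U \right)} = -3 + \frac{U \left(-3\right)}{2} = -3 + \frac{\left(-3\right) U}{2} = -3 - \frac{3 U}{2}$)
$c = 1$ ($c = \frac{1}{2} \cdot 2 = 1$)
$v{\left(W,O \right)} = 1 + O + W$ ($v{\left(W,O \right)} = \left(W + O\right) + 1 = \left(O + W\right) + 1 = 1 + O + W$)
$\frac{\left(-20 + 32\right) + 482}{b{\left(6 \right)} v{\left(-5,0 \right)} 6 + \sqrt{173 - 188}} = \frac{\left(-20 + 32\right) + 482}{\left(-3 - 9\right) \left(1 + 0 - 5\right) 6 + \sqrt{173 - 188}} = \frac{12 + 482}{\left(-3 - 9\right) \left(-4\right) 6 + \sqrt{-15}} = \frac{494}{\left(-12\right) \left(-4\right) 6 + i \sqrt{15}} = \frac{494}{48 \cdot 6 + i \sqrt{15}} = \frac{494}{288 + i \sqrt{15}}$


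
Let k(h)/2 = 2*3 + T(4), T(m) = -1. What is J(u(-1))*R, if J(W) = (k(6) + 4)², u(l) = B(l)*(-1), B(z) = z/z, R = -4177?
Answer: -818692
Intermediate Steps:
B(z) = 1
k(h) = 10 (k(h) = 2*(2*3 - 1) = 2*(6 - 1) = 2*5 = 10)
u(l) = -1 (u(l) = 1*(-1) = -1)
J(W) = 196 (J(W) = (10 + 4)² = 14² = 196)
J(u(-1))*R = 196*(-4177) = -818692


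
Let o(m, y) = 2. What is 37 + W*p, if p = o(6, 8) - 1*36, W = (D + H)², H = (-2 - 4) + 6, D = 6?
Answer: -1187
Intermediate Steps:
H = 0 (H = -6 + 6 = 0)
W = 36 (W = (6 + 0)² = 6² = 36)
p = -34 (p = 2 - 1*36 = 2 - 36 = -34)
37 + W*p = 37 + 36*(-34) = 37 - 1224 = -1187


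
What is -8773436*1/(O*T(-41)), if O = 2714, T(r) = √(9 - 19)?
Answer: 2193359*I*√10/6785 ≈ 1022.3*I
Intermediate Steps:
T(r) = I*√10 (T(r) = √(-10) = I*√10)
-8773436*1/(O*T(-41)) = -8773436*(-I*√10/27140) = -(-2193359)*I*√10/6785 = 2193359*I*√10/6785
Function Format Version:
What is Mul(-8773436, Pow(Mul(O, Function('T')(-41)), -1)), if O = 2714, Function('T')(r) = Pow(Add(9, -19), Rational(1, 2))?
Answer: Mul(Rational(2193359, 6785), I, Pow(10, Rational(1, 2))) ≈ Mul(1022.3, I)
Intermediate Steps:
Function('T')(r) = Mul(I, Pow(10, Rational(1, 2))) (Function('T')(r) = Pow(-10, Rational(1, 2)) = Mul(I, Pow(10, Rational(1, 2))))
Mul(-8773436, Pow(Mul(O, Function('T')(-41)), -1)) = Mul(-8773436, Pow(Mul(2714, Mul(I, Pow(10, Rational(1, 2)))), -1)) = Mul(-8773436, Pow(Mul(2714, I, Pow(10, Rational(1, 2))), -1)) = Mul(-8773436, Mul(Rational(-1, 27140), I, Pow(10, Rational(1, 2)))) = Mul(Rational(2193359, 6785), I, Pow(10, Rational(1, 2)))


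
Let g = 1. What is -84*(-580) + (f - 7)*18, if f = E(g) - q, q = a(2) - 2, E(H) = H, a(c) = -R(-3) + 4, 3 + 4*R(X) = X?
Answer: 48549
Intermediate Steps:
R(X) = -¾ + X/4
a(c) = 11/2 (a(c) = -(-¾ + (¼)*(-3)) + 4 = -(-¾ - ¾) + 4 = -1*(-3/2) + 4 = 3/2 + 4 = 11/2)
q = 7/2 (q = 11/2 - 2 = 7/2 ≈ 3.5000)
f = -5/2 (f = 1 - 1*7/2 = 1 - 7/2 = -5/2 ≈ -2.5000)
-84*(-580) + (f - 7)*18 = -84*(-580) + (-5/2 - 7)*18 = 48720 - 19/2*18 = 48720 - 171 = 48549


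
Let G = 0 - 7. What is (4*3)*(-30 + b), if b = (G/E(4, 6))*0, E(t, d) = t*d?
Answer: -360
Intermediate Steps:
G = -7
E(t, d) = d*t
b = 0 (b = -7/(6*4)*0 = -7/24*0 = 0)
(4*3)*(-30 + b) = (4*3)*(-30 + 0) = 12*(-30) = -360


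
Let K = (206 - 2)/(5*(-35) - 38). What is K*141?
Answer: -9588/71 ≈ -135.04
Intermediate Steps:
K = -68/71 (K = 204/(-175 - 38) = 204/(-213) = 204*(-1/213) = -68/71 ≈ -0.95775)
K*141 = -68/71*141 = -9588/71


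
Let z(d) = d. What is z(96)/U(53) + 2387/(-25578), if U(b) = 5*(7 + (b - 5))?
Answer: 257009/1004850 ≈ 0.25577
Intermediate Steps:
U(b) = 10 + 5*b (U(b) = 5*(7 + (-5 + b)) = 5*(2 + b) = 10 + 5*b)
z(96)/U(53) + 2387/(-25578) = 96/(10 + 5*53) + 2387/(-25578) = 96/(10 + 265) + 2387*(-1/25578) = 96/275 - 341/3654 = 257009/1004850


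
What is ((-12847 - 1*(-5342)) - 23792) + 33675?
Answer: 2378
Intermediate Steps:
((-12847 - 1*(-5342)) - 23792) + 33675 = ((-12847 + 5342) - 23792) + 33675 = (-7505 - 23792) + 33675 = -31297 + 33675 = 2378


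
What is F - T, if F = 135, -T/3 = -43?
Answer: 6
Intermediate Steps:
T = 129 (T = -3*(-43) = 129)
F - T = 135 - 1*129 = 135 - 129 = 6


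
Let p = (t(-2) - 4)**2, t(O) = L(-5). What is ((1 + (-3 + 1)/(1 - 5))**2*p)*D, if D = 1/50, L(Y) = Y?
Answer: 729/200 ≈ 3.6450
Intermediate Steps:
D = 1/50 ≈ 0.020000
t(O) = -5
p = 81 (p = (-5 - 4)**2 = (-9)**2 = 81)
((1 + (-3 + 1)/(1 - 5))**2*p)*D = ((1 + (-3 + 1)/(1 - 5))**2*81)*(1/50) = ((1 - 2/(-4))**2*81)*(1/50) = ((1 - 2*(-1/4))**2*81)*(1/50) = ((1 + 1/2)**2*81)*(1/50) = ((3/2)**2*81)*(1/50) = ((9/4)*81)*(1/50) = (729/4)*(1/50) = 729/200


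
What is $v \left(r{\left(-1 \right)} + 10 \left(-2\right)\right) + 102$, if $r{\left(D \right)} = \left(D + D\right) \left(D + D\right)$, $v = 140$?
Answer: $-2138$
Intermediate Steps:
$r{\left(D \right)} = 4 D^{2}$ ($r{\left(D \right)} = 2 D 2 D = 4 D^{2}$)
$v \left(r{\left(-1 \right)} + 10 \left(-2\right)\right) + 102 = 140 \left(4 \left(-1\right)^{2} + 10 \left(-2\right)\right) + 102 = 140 \left(4 \cdot 1 - 20\right) + 102 = 140 \left(4 - 20\right) + 102 = 140 \left(-16\right) + 102 = -2240 + 102 = -2138$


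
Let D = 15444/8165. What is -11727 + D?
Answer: -95735511/8165 ≈ -11725.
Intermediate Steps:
D = 15444/8165 (D = 15444*(1/8165) = 15444/8165 ≈ 1.8915)
-11727 + D = -11727 + 15444/8165 = -95735511/8165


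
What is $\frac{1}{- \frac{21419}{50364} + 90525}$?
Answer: $\frac{50364}{4559179681} \approx 1.1047 \cdot 10^{-5}$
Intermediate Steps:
$\frac{1}{- \frac{21419}{50364} + 90525} = \frac{1}{\frac{4559179681}{50364}} = \frac{50364}{4559179681}$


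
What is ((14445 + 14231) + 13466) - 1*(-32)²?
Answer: 41118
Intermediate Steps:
((14445 + 14231) + 13466) - 1*(-32)² = (28676 + 13466) - 1*1024 = 42142 - 1024 = 41118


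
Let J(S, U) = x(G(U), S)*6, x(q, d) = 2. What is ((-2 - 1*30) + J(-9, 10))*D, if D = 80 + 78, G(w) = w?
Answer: -3160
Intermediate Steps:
D = 158
J(S, U) = 12 (J(S, U) = 2*6 = 12)
((-2 - 1*30) + J(-9, 10))*D = ((-2 - 1*30) + 12)*158 = ((-2 - 30) + 12)*158 = (-32 + 12)*158 = -20*158 = -3160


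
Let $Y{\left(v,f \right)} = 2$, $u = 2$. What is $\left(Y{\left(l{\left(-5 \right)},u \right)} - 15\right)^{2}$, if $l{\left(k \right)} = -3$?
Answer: $169$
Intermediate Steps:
$\left(Y{\left(l{\left(-5 \right)},u \right)} - 15\right)^{2} = \left(2 - 15\right)^{2} = \left(-13\right)^{2} = 169$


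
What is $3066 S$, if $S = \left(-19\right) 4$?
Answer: $-233016$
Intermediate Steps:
$S = -76$
$3066 S = 3066 \left(-76\right) = -233016$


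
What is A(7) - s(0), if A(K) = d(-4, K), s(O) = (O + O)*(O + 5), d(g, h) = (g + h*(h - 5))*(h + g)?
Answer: 30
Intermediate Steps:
d(g, h) = (g + h)*(g + h*(-5 + h)) (d(g, h) = (g + h*(-5 + h))*(g + h) = (g + h)*(g + h*(-5 + h)))
s(O) = 2*O*(5 + O) (s(O) = (2*O)*(5 + O) = 2*O*(5 + O))
A(K) = 16 + K³ - 9*K² + 16*K (A(K) = (-4)² + K³ - 5*K² - 4*K² - 4*(-4)*K = 16 + K³ - 5*K² - 4*K² + 16*K = 16 + K³ - 9*K² + 16*K)
A(7) - s(0) = (16 + 7³ - 9*7² + 16*7) - 2*0*(5 + 0) = (16 + 343 - 9*49 + 112) - 2*0*5 = (16 + 343 - 441 + 112) - 1*0 = 30 + 0 = 30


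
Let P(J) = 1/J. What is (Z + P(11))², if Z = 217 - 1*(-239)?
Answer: 25170289/121 ≈ 2.0802e+5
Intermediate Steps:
Z = 456 (Z = 217 + 239 = 456)
(Z + P(11))² = (456 + 1/11)² = (5017/11)² = 25170289/121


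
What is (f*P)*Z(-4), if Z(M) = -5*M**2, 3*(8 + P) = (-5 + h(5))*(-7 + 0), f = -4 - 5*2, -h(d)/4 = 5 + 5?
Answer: 108640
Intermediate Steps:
h(d) = -40 (h(d) = -4*(5 + 5) = -4*10 = -40)
f = -14 (f = -4 - 10 = -14)
P = 97 (P = -8 + ((-5 - 40)*(-7 + 0))/3 = -8 + (-45*(-7))/3 = -8 + (1/3)*315 = -8 + 105 = 97)
(f*P)*Z(-4) = (-14*97)*(-5*(-4)**2) = -(-6790)*16 = -1358*(-80) = 108640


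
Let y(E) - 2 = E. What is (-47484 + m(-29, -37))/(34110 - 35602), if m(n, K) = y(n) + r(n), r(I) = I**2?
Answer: 23335/746 ≈ 31.280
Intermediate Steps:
y(E) = 2 + E
m(n, K) = 2 + n + n**2 (m(n, K) = (2 + n) + n**2 = 2 + n + n**2)
(-47484 + m(-29, -37))/(34110 - 35602) = (-47484 + (2 - 29 + (-29)**2))/(34110 - 35602) = (-47484 + (2 - 29 + 841))/(-1492) = (-47484 + 814)*(-1/1492) = -46670*(-1/1492) = 23335/746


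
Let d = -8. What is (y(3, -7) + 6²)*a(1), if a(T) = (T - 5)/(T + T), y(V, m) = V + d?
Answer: -62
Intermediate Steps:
y(V, m) = -8 + V (y(V, m) = V - 8 = -8 + V)
a(T) = (-5 + T)/(2*T) (a(T) = (-5 + T)/((2*T)) = (-5 + T)*(1/(2*T)) = (-5 + T)/(2*T))
(y(3, -7) + 6²)*a(1) = ((-8 + 3) + 6²)*((½)*(-5 + 1)/1) = (-5 + 36)*((½)*1*(-4)) = 31*(-2) = -62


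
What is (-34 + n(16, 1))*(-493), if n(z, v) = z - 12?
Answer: 14790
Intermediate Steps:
n(z, v) = -12 + z
(-34 + n(16, 1))*(-493) = (-34 + (-12 + 16))*(-493) = (-34 + 4)*(-493) = -30*(-493) = 14790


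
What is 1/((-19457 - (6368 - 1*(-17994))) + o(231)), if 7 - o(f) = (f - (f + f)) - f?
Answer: -1/43350 ≈ -2.3068e-5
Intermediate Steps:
o(f) = 7 + 2*f (o(f) = 7 - ((f - (f + f)) - f) = 7 - ((f - 2*f) - f) = 7 - (-f - f) = 7 - (-2)*f = 7 + 2*f)
1/((-19457 - (6368 - 1*(-17994))) + o(231)) = 1/((-19457 - (6368 - 1*(-17994))) + (7 + 2*231)) = 1/((-19457 - (6368 + 17994)) + (7 + 462)) = 1/((-19457 - 1*24362) + 469) = 1/((-19457 - 24362) + 469) = 1/(-43819 + 469) = 1/(-43350) = -1/43350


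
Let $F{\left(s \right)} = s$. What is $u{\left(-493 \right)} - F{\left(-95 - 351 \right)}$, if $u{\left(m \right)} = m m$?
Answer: $243495$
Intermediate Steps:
$u{\left(m \right)} = m^{2}$
$u{\left(-493 \right)} - F{\left(-95 - 351 \right)} = \left(-493\right)^{2} - \left(-95 - 351\right) = 243049 - \left(-95 - 351\right) = 243049 - -446 = 243049 + 446 = 243495$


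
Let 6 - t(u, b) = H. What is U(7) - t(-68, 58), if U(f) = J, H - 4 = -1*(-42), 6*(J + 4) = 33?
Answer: 83/2 ≈ 41.500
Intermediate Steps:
J = 3/2 (J = -4 + (1/6)*33 = -4 + 11/2 = 3/2 ≈ 1.5000)
H = 46 (H = 4 - 1*(-42) = 4 + 42 = 46)
U(f) = 3/2
t(u, b) = -40 (t(u, b) = 6 - 1*46 = 6 - 46 = -40)
U(7) - t(-68, 58) = 3/2 - 1*(-40) = 3/2 + 40 = 83/2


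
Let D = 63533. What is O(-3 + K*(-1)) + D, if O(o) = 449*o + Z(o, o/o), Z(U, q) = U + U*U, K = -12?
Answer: 67664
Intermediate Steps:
Z(U, q) = U + U²
O(o) = 449*o + o*(1 + o)
O(-3 + K*(-1)) + D = (-3 - 12*(-1))*(450 + (-3 - 12*(-1))) + 63533 = (-3 + 12)*(450 + (-3 + 12)) + 63533 = 9*(450 + 9) + 63533 = 9*459 + 63533 = 4131 + 63533 = 67664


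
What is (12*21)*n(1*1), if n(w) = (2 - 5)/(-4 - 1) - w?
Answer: -504/5 ≈ -100.80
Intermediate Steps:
n(w) = 3/5 - w (n(w) = -3/(-5) - w = -3*(-1/5) - w = 3/5 - w)
(12*21)*n(1*1) = (12*21)*(3/5 - 1) = 252*(3/5 - 1*1) = 252*(3/5 - 1) = 252*(-2/5) = -504/5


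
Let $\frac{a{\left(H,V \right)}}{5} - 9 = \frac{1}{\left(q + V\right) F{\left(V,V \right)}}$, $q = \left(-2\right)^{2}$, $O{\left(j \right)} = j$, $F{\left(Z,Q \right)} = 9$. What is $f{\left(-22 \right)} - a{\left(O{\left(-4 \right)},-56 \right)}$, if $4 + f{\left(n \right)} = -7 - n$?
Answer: $- \frac{15907}{468} \approx -33.989$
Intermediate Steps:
$f{\left(n \right)} = -11 - n$ ($f{\left(n \right)} = -4 - \left(7 + n\right) = -11 - n$)
$q = 4$
$a{\left(H,V \right)} = 45 + \frac{5}{9 \left(4 + V\right)}$ ($a{\left(H,V \right)} = 45 + 5 \frac{1}{\left(4 + V\right) 9} = 45 + 5 \frac{1}{4 + V} \frac{1}{9} = 45 + 5 \frac{1}{9 \left(4 + V\right)} = 45 + \frac{5}{9 \left(4 + V\right)}$)
$f{\left(-22 \right)} - a{\left(O{\left(-4 \right)},-56 \right)} = \left(-11 - -22\right) - \frac{5 \left(325 + 81 \left(-56\right)\right)}{9 \left(4 - 56\right)} = \left(-11 + 22\right) - \frac{5 \left(325 - 4536\right)}{9 \left(-52\right)} = 11 - \frac{5}{9} \left(- \frac{1}{52}\right) \left(-4211\right) = 11 - \frac{21055}{468} = - \frac{15907}{468}$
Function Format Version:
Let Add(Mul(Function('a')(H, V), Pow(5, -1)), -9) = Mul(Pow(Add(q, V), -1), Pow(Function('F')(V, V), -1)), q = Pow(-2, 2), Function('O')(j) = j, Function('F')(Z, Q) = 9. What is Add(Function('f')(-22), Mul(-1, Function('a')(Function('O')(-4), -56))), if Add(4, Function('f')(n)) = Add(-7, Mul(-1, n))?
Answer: Rational(-15907, 468) ≈ -33.989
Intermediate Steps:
Function('f')(n) = Add(-11, Mul(-1, n)) (Function('f')(n) = Add(-4, Add(-7, Mul(-1, n))) = Add(-11, Mul(-1, n)))
q = 4
Function('a')(H, V) = Add(45, Mul(Rational(5, 9), Pow(Add(4, V), -1))) (Function('a')(H, V) = Add(45, Mul(5, Mul(Pow(Add(4, V), -1), Pow(9, -1)))) = Add(45, Mul(5, Mul(Pow(Add(4, V), -1), Rational(1, 9)))) = Add(45, Mul(5, Mul(Rational(1, 9), Pow(Add(4, V), -1)))) = Add(45, Mul(Rational(5, 9), Pow(Add(4, V), -1))))
Add(Function('f')(-22), Mul(-1, Function('a')(Function('O')(-4), -56))) = Add(Add(-11, Mul(-1, -22)), Mul(-1, Mul(Rational(5, 9), Pow(Add(4, -56), -1), Add(325, Mul(81, -56))))) = Add(Add(-11, 22), Mul(-1, Mul(Rational(5, 9), Pow(-52, -1), Add(325, -4536)))) = Add(11, Mul(-1, Mul(Rational(5, 9), Rational(-1, 52), -4211))) = Add(11, Mul(-1, Rational(21055, 468))) = Add(11, Rational(-21055, 468)) = Rational(-15907, 468)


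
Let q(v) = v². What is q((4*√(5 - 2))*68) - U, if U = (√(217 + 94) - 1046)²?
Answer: -872475 + 2092*√311 ≈ -8.3558e+5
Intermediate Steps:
U = (-1046 + √311)² (U = (√311 - 1046)² = (-1046 + √311)² ≈ 1.0575e+6)
q((4*√(5 - 2))*68) - U = ((4*√(5 - 2))*68)² - (1046 - √311)² = ((4*√3)*68)² - (1046 - √311)² = (272*√3)² - (1046 - √311)² = 221952 - (1046 - √311)²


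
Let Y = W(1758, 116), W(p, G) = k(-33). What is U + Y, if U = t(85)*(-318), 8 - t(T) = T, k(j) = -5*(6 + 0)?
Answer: 24456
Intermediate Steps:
k(j) = -30 (k(j) = -5*6 = -30)
t(T) = 8 - T
W(p, G) = -30
Y = -30
U = 24486 (U = (8 - 1*85)*(-318) = (8 - 85)*(-318) = -77*(-318) = 24486)
U + Y = 24486 - 30 = 24456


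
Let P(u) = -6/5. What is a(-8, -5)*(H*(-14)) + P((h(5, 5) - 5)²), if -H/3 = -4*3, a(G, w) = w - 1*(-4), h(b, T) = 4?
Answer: 2514/5 ≈ 502.80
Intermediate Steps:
a(G, w) = 4 + w (a(G, w) = w + 4 = 4 + w)
H = 36 (H = -(-12)*3 = -3*(-12) = 36)
P(u) = -6/5 (P(u) = -6*⅕ = -6/5)
a(-8, -5)*(H*(-14)) + P((h(5, 5) - 5)²) = (4 - 5)*(36*(-14)) - 6/5 = -1*(-504) - 6/5 = 504 - 6/5 = 2514/5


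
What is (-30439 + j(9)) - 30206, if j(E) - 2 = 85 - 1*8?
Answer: -60566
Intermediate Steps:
j(E) = 79 (j(E) = 2 + (85 - 1*8) = 2 + (85 - 8) = 2 + 77 = 79)
(-30439 + j(9)) - 30206 = (-30439 + 79) - 30206 = -30360 - 30206 = -60566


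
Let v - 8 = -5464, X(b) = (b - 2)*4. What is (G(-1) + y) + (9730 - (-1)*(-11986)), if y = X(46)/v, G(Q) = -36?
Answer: -71053/31 ≈ -2292.0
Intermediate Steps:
X(b) = -8 + 4*b (X(b) = (-2 + b)*4 = -8 + 4*b)
v = -5456 (v = 8 - 5464 = -5456)
y = -1/31 (y = (-8 + 4*46)/(-5456) = (-8 + 184)*(-1/5456) = 176*(-1/5456) = -1/31 ≈ -0.032258)
(G(-1) + y) + (9730 - (-1)*(-11986)) = (-36 - 1/31) + (9730 - (-1)*(-11986)) = -1117/31 + (9730 - 1*11986) = -1117/31 + (9730 - 11986) = -1117/31 - 2256 = -71053/31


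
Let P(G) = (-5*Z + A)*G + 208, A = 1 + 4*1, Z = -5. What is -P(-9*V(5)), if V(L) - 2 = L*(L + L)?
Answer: 13832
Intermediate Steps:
V(L) = 2 + 2*L**2 (V(L) = 2 + L*(L + L) = 2 + L*(2*L) = 2 + 2*L**2)
A = 5 (A = 1 + 4 = 5)
P(G) = 208 + 30*G (P(G) = (-5*(-5) + 5)*G + 208 = (25 + 5)*G + 208 = 30*G + 208 = 208 + 30*G)
-P(-9*V(5)) = -(208 + 30*(-9*(2 + 2*5**2))) = -(208 + 30*(-9*(2 + 2*25))) = -(208 + 30*(-9*(2 + 50))) = -(208 + 30*(-9*52)) = -(208 + 30*(-468)) = -(208 - 14040) = -1*(-13832) = 13832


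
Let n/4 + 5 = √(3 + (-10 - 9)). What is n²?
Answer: 144 - 640*I ≈ 144.0 - 640.0*I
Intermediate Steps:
n = -20 + 16*I (n = -20 + 4*√(3 + (-10 - 9)) = -20 + 4*√(3 - 19) = -20 + 4*√(-16) = -20 + 4*(4*I) = -20 + 16*I ≈ -20.0 + 16.0*I)
n² = (-20 + 16*I)²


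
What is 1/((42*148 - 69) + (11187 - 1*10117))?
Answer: 1/7217 ≈ 0.00013856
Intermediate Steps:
1/((42*148 - 69) + (11187 - 1*10117)) = 1/((6216 - 69) + (11187 - 10117)) = 1/(6147 + 1070) = 1/7217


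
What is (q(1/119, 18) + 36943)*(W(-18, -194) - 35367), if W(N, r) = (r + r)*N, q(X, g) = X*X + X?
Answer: -14848564832169/14161 ≈ -1.0486e+9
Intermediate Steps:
q(X, g) = X + X**2 (q(X, g) = X**2 + X = X + X**2)
W(N, r) = 2*N*r (W(N, r) = (2*r)*N = 2*N*r)
(q(1/119, 18) + 36943)*(W(-18, -194) - 35367) = ((1 + 1/119)/119 + 36943)*(2*(-18)*(-194) - 35367) = ((1 + 1/119)/119 + 36943)*(6984 - 35367) = ((1/119)*(120/119) + 36943)*(-28383) = (120/14161 + 36943)*(-28383) = (523149943/14161)*(-28383) = -14848564832169/14161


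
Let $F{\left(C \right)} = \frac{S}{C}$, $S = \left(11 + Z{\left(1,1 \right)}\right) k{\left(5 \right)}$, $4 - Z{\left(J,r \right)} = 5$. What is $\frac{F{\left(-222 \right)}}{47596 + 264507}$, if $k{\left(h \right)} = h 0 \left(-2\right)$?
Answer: $0$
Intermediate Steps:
$k{\left(h \right)} = 0$ ($k{\left(h \right)} = 0 \left(-2\right) = 0$)
$Z{\left(J,r \right)} = -1$ ($Z{\left(J,r \right)} = 4 - 5 = -1$)
$S = 0$ ($S = \left(11 - 1\right) 0 = 10 \cdot 0 = 0$)
$F{\left(C \right)} = 0$ ($F{\left(C \right)} = \frac{0}{C} = 0$)
$\frac{F{\left(-222 \right)}}{47596 + 264507} = \frac{0}{47596 + 264507} = \frac{0}{312103} = 0 \cdot \frac{1}{312103} = 0$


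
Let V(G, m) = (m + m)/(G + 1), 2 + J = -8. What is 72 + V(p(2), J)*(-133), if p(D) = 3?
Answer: 737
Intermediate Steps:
J = -10 (J = -2 - 8 = -10)
V(G, m) = 2*m/(1 + G) (V(G, m) = (2*m)/(1 + G) = 2*m/(1 + G))
72 + V(p(2), J)*(-133) = 72 + (2*(-10)/(1 + 3))*(-133) = 72 + (2*(-10)/4)*(-133) = 72 + (2*(-10)*(¼))*(-133) = 72 - 5*(-133) = 72 + 665 = 737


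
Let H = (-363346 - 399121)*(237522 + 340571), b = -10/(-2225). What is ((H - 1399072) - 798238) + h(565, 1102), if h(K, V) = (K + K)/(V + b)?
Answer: -108077255711710811/245196 ≈ -4.4078e+11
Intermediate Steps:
b = 2/445 (b = -10*(-1/2225) = 2/445 ≈ 0.0044944)
h(K, V) = 2*K/(2/445 + V) (h(K, V) = (K + K)/(V + 2/445) = (2*K)/(2/445 + V) = 2*K/(2/445 + V))
H = -440776835431 (H = -762467*578093 = -440776835431)
((H - 1399072) - 798238) + h(565, 1102) = ((-440776835431 - 1399072) - 798238) + 890*565/(2 + 445*1102) = (-440778234503 - 798238) + 890*565/(2 + 490390) = -440779032741 + 890*565/490392 = -440779032741 + 890*565*(1/490392) = -440779032741 + 251425/245196 = -108077255711710811/245196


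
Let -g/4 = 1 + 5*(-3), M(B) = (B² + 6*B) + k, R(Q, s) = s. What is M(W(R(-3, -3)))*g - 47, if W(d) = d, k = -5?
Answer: -831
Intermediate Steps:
M(B) = -5 + B² + 6*B (M(B) = (B² + 6*B) - 5 = -5 + B² + 6*B)
g = 56 (g = -4*(1 + 5*(-3)) = -4*(1 - 15) = -4*(-14) = 56)
M(W(R(-3, -3)))*g - 47 = (-5 + (-3)² + 6*(-3))*56 - 47 = (-5 + 9 - 18)*56 - 47 = -14*56 - 47 = -784 - 47 = -831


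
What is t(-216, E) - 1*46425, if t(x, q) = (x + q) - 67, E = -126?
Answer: -46834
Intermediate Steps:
t(x, q) = -67 + q + x (t(x, q) = (q + x) - 67 = -67 + q + x)
t(-216, E) - 1*46425 = (-67 - 126 - 216) - 1*46425 = -409 - 46425 = -46834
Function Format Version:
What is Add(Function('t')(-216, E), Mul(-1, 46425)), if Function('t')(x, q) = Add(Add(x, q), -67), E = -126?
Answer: -46834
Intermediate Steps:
Function('t')(x, q) = Add(-67, q, x) (Function('t')(x, q) = Add(Add(q, x), -67) = Add(-67, q, x))
Add(Function('t')(-216, E), Mul(-1, 46425)) = Add(Add(-67, -126, -216), Mul(-1, 46425)) = Add(-409, -46425) = -46834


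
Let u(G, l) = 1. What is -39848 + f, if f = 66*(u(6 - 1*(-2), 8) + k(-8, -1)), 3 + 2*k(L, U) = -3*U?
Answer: -39782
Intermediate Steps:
k(L, U) = -3/2 - 3*U/2 (k(L, U) = -3/2 + (-3*U)/2 = -3/2 - 3*U/2)
f = 66 (f = 66*(1 + (-3/2 - 3/2*(-1))) = 66*(1 + (-3/2 + 3/2)) = 66*(1 + 0) = 66*1 = 66)
-39848 + f = -39848 + 66 = -39782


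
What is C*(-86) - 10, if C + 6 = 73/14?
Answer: 403/7 ≈ 57.571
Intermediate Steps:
C = -11/14 (C = -6 + 73/14 = -11/14 ≈ -0.78571)
C*(-86) - 10 = -11/14*(-86) - 10 = 473/7 - 10 = 403/7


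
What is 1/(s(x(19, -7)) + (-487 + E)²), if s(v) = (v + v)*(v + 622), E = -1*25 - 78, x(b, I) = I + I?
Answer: 1/331076 ≈ 3.0205e-6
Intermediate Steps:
x(b, I) = 2*I
E = -103 (E = -25 - 78 = -103)
s(v) = 2*v*(622 + v) (s(v) = (2*v)*(622 + v) = 2*v*(622 + v))
1/(s(x(19, -7)) + (-487 + E)²) = 1/(2*(2*(-7))*(622 + 2*(-7)) + (-487 - 103)²) = 1/(2*(-14)*(622 - 14) + (-590)²) = 1/(2*(-14)*608 + 348100) = 1/(-17024 + 348100) = 1/331076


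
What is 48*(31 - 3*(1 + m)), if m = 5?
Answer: 624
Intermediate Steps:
48*(31 - 3*(1 + m)) = 48*(31 - 3*(1 + 5)) = 48*(31 - 3*6) = 48*(31 - 18) = 48*13 = 624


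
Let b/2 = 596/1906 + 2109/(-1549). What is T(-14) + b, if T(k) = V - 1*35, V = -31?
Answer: -100525552/1476197 ≈ -68.098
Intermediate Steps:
b = -3096550/1476197 (b = 2*(596/1906 + 2109/(-1549)) = 2*(596*(1/1906) + 2109*(-1/1549)) = 2*(298/953 - 2109/1549) = 2*(-1548275/1476197) = -3096550/1476197 ≈ -2.0977)
T(k) = -66 (T(k) = -31 - 1*35 = -31 - 35 = -66)
T(-14) + b = -66 - 3096550/1476197 = -100525552/1476197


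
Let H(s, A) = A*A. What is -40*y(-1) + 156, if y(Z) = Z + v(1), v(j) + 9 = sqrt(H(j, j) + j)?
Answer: 556 - 40*sqrt(2) ≈ 499.43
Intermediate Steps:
H(s, A) = A**2
v(j) = -9 + sqrt(j + j**2) (v(j) = -9 + sqrt(j**2 + j) = -9 + sqrt(j + j**2))
y(Z) = -9 + Z + sqrt(2) (y(Z) = Z + (-9 + sqrt(1*(1 + 1))) = Z + (-9 + sqrt(1*2)) = Z + (-9 + sqrt(2)) = -9 + Z + sqrt(2))
-40*y(-1) + 156 = -40*(-9 - 1 + sqrt(2)) + 156 = -40*(-10 + sqrt(2)) + 156 = (400 - 40*sqrt(2)) + 156 = 556 - 40*sqrt(2)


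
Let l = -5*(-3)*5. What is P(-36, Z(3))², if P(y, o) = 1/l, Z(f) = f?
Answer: 1/5625 ≈ 0.00017778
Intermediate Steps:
l = 75 (l = 15*5 = 75)
P(y, o) = 1/75
P(-36, Z(3))² = (1/75)² = 1/5625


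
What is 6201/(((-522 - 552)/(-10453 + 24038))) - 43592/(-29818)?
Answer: -418639824287/5337422 ≈ -78435.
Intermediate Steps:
6201/(((-522 - 552)/(-10453 + 24038))) - 43592/(-29818) = 6201/((-1074/13585)) - 43592*(-1/29818) = 6201/((-1074*1/13585)) + 21796/14909 = 6201/(-1074/13585) + 21796/14909 = 6201*(-13585/1074) + 21796/14909 = -28080195/358 + 21796/14909 = -418639824287/5337422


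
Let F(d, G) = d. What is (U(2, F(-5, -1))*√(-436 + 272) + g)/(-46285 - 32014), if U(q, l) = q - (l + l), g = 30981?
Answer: -30981/78299 - 24*I*√41/78299 ≈ -0.39568 - 0.0019627*I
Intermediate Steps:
U(q, l) = q - 2*l
(U(2, F(-5, -1))*√(-436 + 272) + g)/(-46285 - 32014) = ((2 - 2*(-5))*√(-436 + 272) + 30981)/(-46285 - 32014) = ((2 + 10)*√(-164) + 30981)/(-78299) = (12*(2*I*√41) + 30981)*(-1/78299) = (24*I*√41 + 30981)*(-1/78299) = (30981 + 24*I*√41)*(-1/78299) = -30981/78299 - 24*I*√41/78299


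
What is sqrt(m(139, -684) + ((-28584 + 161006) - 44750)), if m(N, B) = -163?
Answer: sqrt(87509) ≈ 295.82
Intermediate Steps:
sqrt(m(139, -684) + ((-28584 + 161006) - 44750)) = sqrt(-163 + ((-28584 + 161006) - 44750)) = sqrt(-163 + (132422 - 44750)) = sqrt(-163 + 87672) = sqrt(87509)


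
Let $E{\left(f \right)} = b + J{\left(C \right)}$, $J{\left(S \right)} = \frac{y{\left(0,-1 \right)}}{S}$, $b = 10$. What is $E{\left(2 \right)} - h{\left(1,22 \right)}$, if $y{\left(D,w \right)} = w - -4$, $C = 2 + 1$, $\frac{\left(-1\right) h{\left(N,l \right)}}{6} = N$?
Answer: $17$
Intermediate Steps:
$h{\left(N,l \right)} = - 6 N$
$C = 3$
$y{\left(D,w \right)} = 4 + w$ ($y{\left(D,w \right)} = w + 4 = 4 + w$)
$J{\left(S \right)} = \frac{3}{S}$ ($J{\left(S \right)} = \frac{4 - 1}{S} = \frac{3}{S}$)
$E{\left(f \right)} = 11$ ($E{\left(f \right)} = 10 + \frac{3}{3} = 10 + 3 \cdot \frac{1}{3} = 10 + 1 = 11$)
$E{\left(2 \right)} - h{\left(1,22 \right)} = 11 - \left(-6\right) 1 = 11 - -6 = 11 + 6 = 17$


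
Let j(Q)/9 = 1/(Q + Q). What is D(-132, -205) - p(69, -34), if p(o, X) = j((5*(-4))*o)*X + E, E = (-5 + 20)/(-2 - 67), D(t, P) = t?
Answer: -60671/460 ≈ -131.89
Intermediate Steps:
j(Q) = 9/(2*Q) (j(Q) = 9/(Q + Q) = 9/((2*Q)) = 9*(1/(2*Q)) = 9/(2*Q))
E = -5/23 (E = 15/(-69) = 15*(-1/69) = -5/23 ≈ -0.21739)
p(o, X) = -5/23 - 9*X/(40*o) (p(o, X) = (9/(2*(((5*(-4))*o))))*X - 5/23 = (9/(2*((-20*o))))*X - 5/23 = (9*(-1/(20*o))/2)*X - 5/23 = (-9/(40*o))*X - 5/23 = -9*X/(40*o) - 5/23 = -5/23 - 9*X/(40*o))
D(-132, -205) - p(69, -34) = -132 - (-207*(-34) - 200*69)/(920*69) = -132 - (7038 - 13800)/(920*69) = -132 - (-6762)/(920*69) = -132 - 1*(-49/460) = -132 + 49/460 = -60671/460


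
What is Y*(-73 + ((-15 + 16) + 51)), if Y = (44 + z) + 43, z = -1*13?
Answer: -1554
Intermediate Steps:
z = -13
Y = 74 (Y = (44 - 13) + 43 = 31 + 43 = 74)
Y*(-73 + ((-15 + 16) + 51)) = 74*(-73 + ((-15 + 16) + 51)) = 74*(-73 + (1 + 51)) = 74*(-73 + 52) = 74*(-21) = -1554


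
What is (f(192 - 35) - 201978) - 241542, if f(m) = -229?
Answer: -443749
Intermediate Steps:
(f(192 - 35) - 201978) - 241542 = (-229 - 201978) - 241542 = -202207 - 241542 = -443749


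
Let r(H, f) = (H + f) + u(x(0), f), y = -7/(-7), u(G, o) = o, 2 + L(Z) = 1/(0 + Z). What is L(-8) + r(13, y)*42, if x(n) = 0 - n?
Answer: 5023/8 ≈ 627.88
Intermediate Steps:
L(Z) = -2 + 1/Z (L(Z) = -2 + 1/(0 + Z) = -2 + 1/Z)
x(n) = -n
y = 1 (y = -7*(-1/7) = 1)
r(H, f) = H + 2*f (r(H, f) = (H + f) + f = H + 2*f)
L(-8) + r(13, y)*42 = (-2 + 1/(-8)) + (13 + 2*1)*42 = (-2 - 1/8) + (13 + 2)*42 = -17/8 + 15*42 = -17/8 + 630 = 5023/8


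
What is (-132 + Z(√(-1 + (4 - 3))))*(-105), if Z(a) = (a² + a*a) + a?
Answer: 13860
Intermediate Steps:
Z(a) = a + 2*a² (Z(a) = (a² + a²) + a = 2*a² + a = a + 2*a²)
(-132 + Z(√(-1 + (4 - 3))))*(-105) = (-132 + √(-1 + (4 - 3))*(1 + 2*√(-1 + (4 - 3))))*(-105) = (-132 + √(-1 + 1)*(1 + 2*√(-1 + 1)))*(-105) = (-132 + √0*(1 + 2*√0))*(-105) = (-132 + 0*(1 + 2*0))*(-105) = (-132 + 0*(1 + 0))*(-105) = (-132 + 0*1)*(-105) = (-132 + 0)*(-105) = -132*(-105) = 13860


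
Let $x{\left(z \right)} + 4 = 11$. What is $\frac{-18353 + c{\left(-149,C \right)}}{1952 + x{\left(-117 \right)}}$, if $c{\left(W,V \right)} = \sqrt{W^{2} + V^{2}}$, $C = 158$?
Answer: $- \frac{18353}{1959} + \frac{\sqrt{47165}}{1959} \approx -9.2577$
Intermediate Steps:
$x{\left(z \right)} = 7$ ($x{\left(z \right)} = -4 + 11 = 7$)
$c{\left(W,V \right)} = \sqrt{V^{2} + W^{2}}$
$\frac{-18353 + c{\left(-149,C \right)}}{1952 + x{\left(-117 \right)}} = \frac{-18353 + \sqrt{158^{2} + \left(-149\right)^{2}}}{1952 + 7} = \frac{-18353 + \sqrt{24964 + 22201}}{1959} = \left(-18353 + \sqrt{47165}\right) \frac{1}{1959} = - \frac{18353}{1959} + \frac{\sqrt{47165}}{1959}$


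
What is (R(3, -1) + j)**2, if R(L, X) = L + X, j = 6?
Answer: 64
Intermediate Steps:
(R(3, -1) + j)**2 = ((3 - 1) + 6)**2 = (2 + 6)**2 = 8**2 = 64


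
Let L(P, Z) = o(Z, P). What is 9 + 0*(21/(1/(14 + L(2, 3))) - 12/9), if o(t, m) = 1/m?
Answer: 9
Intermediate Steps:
o(t, m) = 1/m
L(P, Z) = 1/P
9 + 0*(21/(1/(14 + L(2, 3))) - 12/9) = 9 + 0*(21/(1/(14 + 1/2)) - 12/9) = 9 + 0*(21/(1/(14 + ½)) - 12*⅑) = 9 + 0*(21/(1/(29/2)) - 4/3) = 9 + 0*(21/(2/29) - 4/3) = 9 + 0*(21*(29/2) - 4/3) = 9 + 0*(609/2 - 4/3) = 9 + 0*(1819/6) = 9 + 0 = 9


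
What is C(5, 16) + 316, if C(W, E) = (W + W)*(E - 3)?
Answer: 446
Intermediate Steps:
C(W, E) = 2*W*(-3 + E) (C(W, E) = (2*W)*(-3 + E) = 2*W*(-3 + E))
C(5, 16) + 316 = 2*5*(-3 + 16) + 316 = 2*5*13 + 316 = 130 + 316 = 446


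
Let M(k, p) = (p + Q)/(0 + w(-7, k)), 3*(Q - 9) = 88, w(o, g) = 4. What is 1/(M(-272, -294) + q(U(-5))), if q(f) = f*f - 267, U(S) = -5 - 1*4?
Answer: -12/2999 ≈ -0.0040013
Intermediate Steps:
U(S) = -9 (U(S) = -5 - 4 = -9)
Q = 115/3 (Q = 9 + (1/3)*88 = 9 + 88/3 = 115/3 ≈ 38.333)
M(k, p) = 115/12 + p/4 (M(k, p) = (p + 115/3)/(0 + 4) = (115/3 + p)/4 = (115/3 + p)*(1/4) = 115/12 + p/4)
q(f) = -267 + f**2 (q(f) = f**2 - 267 = -267 + f**2)
1/(M(-272, -294) + q(U(-5))) = 1/((115/12 + (1/4)*(-294)) + (-267 + (-9)**2)) = 1/((115/12 - 147/2) + (-267 + 81)) = 1/(-767/12 - 186) = 1/(-2999/12) = -12/2999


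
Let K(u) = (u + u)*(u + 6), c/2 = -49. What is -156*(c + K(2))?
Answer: 10296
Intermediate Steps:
c = -98 (c = 2*(-49) = -98)
K(u) = 2*u*(6 + u) (K(u) = (2*u)*(6 + u) = 2*u*(6 + u))
-156*(c + K(2)) = -156*(-98 + 2*2*(6 + 2)) = -156*(-98 + 2*2*8) = -156*(-98 + 32) = -156*(-66) = 10296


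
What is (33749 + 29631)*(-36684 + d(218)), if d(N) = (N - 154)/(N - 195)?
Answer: -53471677840/23 ≈ -2.3249e+9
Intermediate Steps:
d(N) = (-154 + N)/(-195 + N)
(33749 + 29631)*(-36684 + d(218)) = (33749 + 29631)*(-36684 + (-154 + 218)/(-195 + 218)) = 63380*(-36684 + 64/23) = 63380*(-843668/23) = -53471677840/23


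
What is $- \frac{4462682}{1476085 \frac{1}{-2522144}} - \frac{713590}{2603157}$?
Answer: $\frac{29299901882792871506}{3842481000345} \approx 7.6253 \cdot 10^{6}$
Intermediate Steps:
$- \frac{4462682}{1476085 \frac{1}{-2522144}} - \frac{713590}{2603157} = - \frac{4462682}{1476085 \left(- \frac{1}{2522144}\right)} - \frac{713590}{2603157} = - \frac{4462682}{- \frac{1476085}{2522144}} - \frac{713590}{2603157} = \left(-4462682\right) \left(- \frac{2522144}{1476085}\right) - \frac{713590}{2603157} = \frac{11255526630208}{1476085} - \frac{713590}{2603157} = \frac{29299901882792871506}{3842481000345}$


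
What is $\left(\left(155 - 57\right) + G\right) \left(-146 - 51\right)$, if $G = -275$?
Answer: $34869$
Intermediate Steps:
$\left(\left(155 - 57\right) + G\right) \left(-146 - 51\right) = \left(\left(155 - 57\right) - 275\right) \left(-146 - 51\right) = \left(\left(155 - 57\right) - 275\right) \left(-197\right) = \left(98 - 275\right) \left(-197\right) = \left(-177\right) \left(-197\right) = 34869$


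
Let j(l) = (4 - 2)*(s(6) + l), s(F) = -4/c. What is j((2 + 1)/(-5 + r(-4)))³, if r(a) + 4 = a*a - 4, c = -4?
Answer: 64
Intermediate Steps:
s(F) = 1 (s(F) = -4/(-4) = -4*(-¼) = 1)
r(a) = -8 + a² (r(a) = -4 + (a*a - 4) = -4 + (a² - 4) = -4 + (-4 + a²) = -8 + a²)
j(l) = 2 + 2*l (j(l) = (4 - 2)*(1 + l) = 2*(1 + l) = 2 + 2*l)
j((2 + 1)/(-5 + r(-4)))³ = (2 + 2*((2 + 1)/(-5 + (-8 + (-4)²))))³ = (2 + 2*(3/(-5 + (-8 + 16))))³ = (2 + 2*(3/(-5 + 8)))³ = (2 + 2*(3/3))³ = (2 + 2*(3*(⅓)))³ = (2 + 2*1)³ = (2 + 2)³ = 4³ = 64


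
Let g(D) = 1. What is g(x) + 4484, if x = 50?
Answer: 4485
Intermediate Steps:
g(x) + 4484 = 1 + 4484 = 4485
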